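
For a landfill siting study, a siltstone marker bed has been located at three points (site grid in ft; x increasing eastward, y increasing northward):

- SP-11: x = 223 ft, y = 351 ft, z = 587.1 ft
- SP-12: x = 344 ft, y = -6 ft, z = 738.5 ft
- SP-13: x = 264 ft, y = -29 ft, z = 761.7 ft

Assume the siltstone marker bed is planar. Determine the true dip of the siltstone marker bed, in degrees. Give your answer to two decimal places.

26.57°

Two edge vectors: SP-11→SP-12 = (121, -357, 151.4), SP-11→SP-13 = (41, -380, 174.6).
Normal n = (SP-11→SP-12) × (SP-11→SP-13) = (-4800.2, -14919.2, -31343).
So ∂z/∂x = −n_x/n_z = −0.15315 and ∂z/∂y = −n_y/n_z = −0.47600.
Gradient magnitude |∇z| = √(a² + b²) = √(0.02346 + 0.22657) = 0.50003.
True dip = arctan(0.50003) = 26.57°, dipping toward NNE (azimuth ≈ 018°).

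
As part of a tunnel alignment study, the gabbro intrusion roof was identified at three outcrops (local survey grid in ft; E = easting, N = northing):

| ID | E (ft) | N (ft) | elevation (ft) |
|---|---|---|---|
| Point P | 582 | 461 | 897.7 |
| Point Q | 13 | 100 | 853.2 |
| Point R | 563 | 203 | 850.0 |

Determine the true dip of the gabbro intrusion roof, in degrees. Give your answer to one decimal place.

Let the plane be z = a·E + b·N + c.
Point Q−Point P: −569a − 361b = −44.5;  Point R−Point P: −19a − 258b = −47.7.
Solving gives a = −0.04101, b = 0.18790.
Gradient magnitude |∇z| = √(a² + b²) = √(0.00168 + 0.03531) = 0.19233.
True dip = arctan(0.19233) = 10.9°, dipping toward SSE (azimuth ≈ 168°).

10.9°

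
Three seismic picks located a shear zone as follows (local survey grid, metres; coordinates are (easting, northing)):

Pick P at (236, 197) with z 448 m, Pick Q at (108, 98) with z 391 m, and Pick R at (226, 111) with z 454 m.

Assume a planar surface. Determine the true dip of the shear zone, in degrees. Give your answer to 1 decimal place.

Two edge vectors: Pick P→Pick Q = (-128, -99, -57), Pick P→Pick R = (-10, -86, 6).
Normal n = (Pick P→Pick Q) × (Pick P→Pick R) = (-5496, 1338, 10018).
So ∂z/∂E = −n_x/n_z = 0.54861 and ∂z/∂N = −n_y/n_z = −0.13356.
Gradient magnitude |∇z| = √(a² + b²) = √(0.30098 + 0.01784) = 0.56464.
True dip = arctan(0.56464) = 29.5°, dipping toward WNW (azimuth ≈ 284°).

29.5°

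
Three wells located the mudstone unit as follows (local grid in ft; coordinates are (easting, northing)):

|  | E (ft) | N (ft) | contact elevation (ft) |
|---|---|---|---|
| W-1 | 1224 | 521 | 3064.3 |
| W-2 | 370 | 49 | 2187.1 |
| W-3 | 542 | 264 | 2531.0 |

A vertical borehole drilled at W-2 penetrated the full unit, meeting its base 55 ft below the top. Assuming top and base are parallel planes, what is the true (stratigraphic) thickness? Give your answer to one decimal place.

Let the plane be z = a·E + b·N + c.
W-2−W-1: −854a − 472b = −877.2;  W-3−W-1: −682a − 257b = −533.3.
Solving gives a = 0.25655, b = 1.39430.
|∇z| = √(a²+b²) = 1.41770, so dip δ = arctan(1.41770) = 54.80°.
True thickness = vertical thickness × cos δ = 55 × cos 54.80° = 31.7 ft.

31.7 ft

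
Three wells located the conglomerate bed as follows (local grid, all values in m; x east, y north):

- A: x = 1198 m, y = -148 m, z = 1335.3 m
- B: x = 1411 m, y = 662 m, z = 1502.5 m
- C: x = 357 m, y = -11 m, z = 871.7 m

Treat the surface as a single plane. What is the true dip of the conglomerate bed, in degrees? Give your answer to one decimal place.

Two edge vectors: A→B = (213, 810, 167.2), A→C = (-841, 137, -463.6).
Normal n = (A→B) × (A→C) = (-398422.4, -41868.4, 710391).
So ∂z/∂x = −n_x/n_z = 0.56085 and ∂z/∂y = −n_y/n_z = 0.05894.
Gradient magnitude |∇z| = √(a² + b²) = √(0.31455 + 0.00347) = 0.56394.
True dip = arctan(0.56394) = 29.4°, dipping toward W (azimuth ≈ 264°).

29.4°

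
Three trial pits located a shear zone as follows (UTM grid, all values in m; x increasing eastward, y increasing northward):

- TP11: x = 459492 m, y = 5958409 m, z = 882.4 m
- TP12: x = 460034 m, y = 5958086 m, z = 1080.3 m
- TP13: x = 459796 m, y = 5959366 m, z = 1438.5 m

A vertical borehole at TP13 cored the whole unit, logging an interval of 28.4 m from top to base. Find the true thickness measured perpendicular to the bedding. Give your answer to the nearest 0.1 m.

23.1 m

Let the plane be z = a·x + b·y + c.
TP12−TP11: 542a − 323b = 197.9;  TP13−TP11: 304a + 957b = 556.1.
Solving gives a = 0.59818, b = 0.39107.
|∇z| = √(a²+b²) = 0.71467, so dip δ = arctan(0.71467) = 35.55°.
True thickness = vertical thickness × cos δ = 28.4 × cos 35.55° = 23.1 m.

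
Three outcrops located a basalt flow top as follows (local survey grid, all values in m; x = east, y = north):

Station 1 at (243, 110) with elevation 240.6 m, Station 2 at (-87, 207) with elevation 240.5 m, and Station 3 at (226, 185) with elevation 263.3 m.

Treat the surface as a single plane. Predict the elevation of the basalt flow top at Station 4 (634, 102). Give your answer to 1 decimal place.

275.4 m

Let the plane be z = a·x + b·y + c.
Station 2−Station 1: −330a + 97b = −0.1;  Station 3−Station 1: −17a + 75b = 22.7.
Solving gives a = 0.09564, b = 0.32435.
Then c = 240.6 − a·243 − b·110 = 181.68.
At (634, 102): z = 60.6 + 33.1 + 181.68 = 275.4 m.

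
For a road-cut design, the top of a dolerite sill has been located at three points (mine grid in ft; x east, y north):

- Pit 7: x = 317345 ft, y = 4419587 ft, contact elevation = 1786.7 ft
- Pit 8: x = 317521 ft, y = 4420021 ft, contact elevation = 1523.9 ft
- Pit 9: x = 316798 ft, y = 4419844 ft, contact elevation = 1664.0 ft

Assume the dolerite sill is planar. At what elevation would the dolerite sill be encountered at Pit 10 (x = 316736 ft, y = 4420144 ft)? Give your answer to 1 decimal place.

Let the plane be z = a·x + b·y + c.
Pit 8−Pit 7: 176a + 434b = −262.8;  Pit 9−Pit 7: −547a + 257b = −122.7.
Solving gives a = −0.050553020, b = −0.585029190.
Then c = 1786.7 − a·317345 − b·4419587 = 2603416.85.
At (316736, 4420144): z = −16012.0 − 2585913.3 + 2603416.85 = 1491.6 ft.

1491.6 ft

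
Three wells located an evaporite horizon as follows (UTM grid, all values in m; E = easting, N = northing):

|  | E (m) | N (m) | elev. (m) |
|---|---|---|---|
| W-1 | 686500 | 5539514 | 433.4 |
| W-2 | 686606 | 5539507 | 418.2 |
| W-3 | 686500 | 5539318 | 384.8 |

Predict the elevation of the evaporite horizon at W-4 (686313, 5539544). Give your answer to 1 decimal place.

464.6 m

Two edge vectors: W-1→W-2 = (106, -7, -15.2), W-1→W-3 = (0, -196, -48.6).
Normal n = (W-1→W-2) × (W-1→W-3) = (-2639, 5151.6, -20776).
So ∂z/∂E = −n_x/n_z = −0.127021563 and ∂z/∂N = −n_y/n_z = 0.247959184.
Intercept c from W-1: 433.4 + 87200.30 − 1373573.37 = −1285939.67.
At (686313, 5539544): z = −87176.6 + 1373580.8 − 1285939.67 = 464.6 m.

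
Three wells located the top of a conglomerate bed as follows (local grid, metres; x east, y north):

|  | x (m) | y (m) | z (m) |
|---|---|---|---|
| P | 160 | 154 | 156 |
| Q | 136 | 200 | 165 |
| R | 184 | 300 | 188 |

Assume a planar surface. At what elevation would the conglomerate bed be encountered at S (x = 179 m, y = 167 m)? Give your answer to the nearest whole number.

Two edge vectors: P→Q = (-24, 46, 9), P→R = (24, 146, 32).
Normal n = (P→Q) × (P→R) = (158, 984, -4608).
So ∂z/∂x = −n_x/n_z = 0.03429 and ∂z/∂y = −n_y/n_z = 0.21354.
Intercept c from P: 156 − 5.49 − 32.89 = 117.63.
At (179, 167): z = 6.1 + 35.7 + 117.63 = 159.4 m.

159 m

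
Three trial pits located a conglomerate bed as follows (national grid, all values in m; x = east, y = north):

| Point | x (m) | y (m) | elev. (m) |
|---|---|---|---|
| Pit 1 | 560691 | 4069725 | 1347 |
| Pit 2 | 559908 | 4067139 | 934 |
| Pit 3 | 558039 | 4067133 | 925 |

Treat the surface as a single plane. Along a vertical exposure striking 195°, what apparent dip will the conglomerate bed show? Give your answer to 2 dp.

Let the plane be z = a·x + b·y + c.
Pit 2−Pit 1: −783a − 2586b = −413;  Pit 3−Pit 1: −2652a − 2592b = −422.
Solving gives a = 0.00431, b = 0.15840.
Unit vector along 195° is (sin 195°, cos 195°) = (-0.2588, -0.9659).
Slope in that direction = a·(-0.2588) + b·(-0.9659) = −0.15412.
Apparent dip = arctan|0.15412| = 8.76° (true dip is 9.0°, so apparent ≤ true as expected).

8.76°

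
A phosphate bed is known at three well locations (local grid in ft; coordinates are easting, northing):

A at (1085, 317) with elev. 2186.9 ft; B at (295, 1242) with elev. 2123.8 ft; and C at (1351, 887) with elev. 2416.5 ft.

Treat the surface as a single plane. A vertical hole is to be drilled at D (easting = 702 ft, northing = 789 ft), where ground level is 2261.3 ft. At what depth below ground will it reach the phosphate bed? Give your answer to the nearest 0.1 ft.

99.4 ft

Two edge vectors: A→B = (-790, 925, -63.1), A→C = (266, 570, 229.6).
Normal n = (A→B) × (A→C) = (248347, 164599.4, -696350).
So ∂z/∂easting = −n_x/n_z = 0.356641 and ∂z/∂northing = −n_y/n_z = 0.236375.
Intercept c from A: 2186.9 − 386.96 − 74.93 = 1725.01.
At (702, 789): z_contact = 250.36 + 186.50 + 1725.01 = 2161.88 ft.
Depth below ground = 2261.3 − 2161.88 = 99.4 ft.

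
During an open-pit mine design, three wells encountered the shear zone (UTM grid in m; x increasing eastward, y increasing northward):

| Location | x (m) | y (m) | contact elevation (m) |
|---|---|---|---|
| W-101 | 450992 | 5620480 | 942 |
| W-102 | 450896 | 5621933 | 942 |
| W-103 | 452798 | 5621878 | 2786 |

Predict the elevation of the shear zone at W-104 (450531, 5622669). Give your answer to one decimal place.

634.7 m

Two edge vectors: W-101→W-102 = (-96, 1453, 0), W-101→W-103 = (1806, 1398, 1844).
Normal n = (W-101→W-102) × (W-101→W-103) = (2679332, 177024, -2758326).
So ∂z/∂x = −n_x/n_z = 0.971361616 and ∂z/∂y = −n_y/n_z = 0.064178056.
Intercept c from W-101: 942 − 438076.32 − 360711.48 = −797845.80.
At (450531, 5622669): z = 437628.5 + 360852.0 − 797845.80 = 634.7 m.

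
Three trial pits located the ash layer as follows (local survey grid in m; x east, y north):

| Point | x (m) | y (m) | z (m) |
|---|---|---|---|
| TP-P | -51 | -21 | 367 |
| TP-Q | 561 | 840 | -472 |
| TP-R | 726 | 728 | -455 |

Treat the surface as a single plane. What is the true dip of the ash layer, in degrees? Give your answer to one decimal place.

Let the plane be z = a·x + b·y + c.
TP-Q−TP-P: 612a + 861b = −839;  TP-R−TP-P: 777a + 749b = −822.
Solving gives a = −0.37667, b = −0.70671.
Gradient magnitude |∇z| = √(a² + b²) = √(0.14188 + 0.49944) = 0.80082.
True dip = arctan(0.80082) = 38.7°, dipping toward NNE (azimuth ≈ 028°).

38.7°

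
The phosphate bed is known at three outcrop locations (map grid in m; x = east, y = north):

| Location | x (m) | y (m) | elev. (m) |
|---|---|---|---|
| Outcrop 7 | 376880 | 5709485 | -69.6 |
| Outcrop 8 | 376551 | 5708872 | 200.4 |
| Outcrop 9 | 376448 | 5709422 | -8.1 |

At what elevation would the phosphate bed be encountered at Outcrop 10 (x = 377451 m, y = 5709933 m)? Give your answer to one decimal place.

-294.9 m

Two edge vectors: Outcrop 7→Outcrop 8 = (-329, -613, 270), Outcrop 7→Outcrop 9 = (-432, -63, 61.5).
Normal n = (Outcrop 7→Outcrop 8) × (Outcrop 7→Outcrop 9) = (-20689.5, -96406.5, -244089).
So ∂z/∂x = −n_x/n_z = −0.084762115 and ∂z/∂y = −n_y/n_z = −0.394964542.
Intercept c from Outcrop 7: -69.6 + 31945.15 + 2255044.13 = 2286919.67.
At (377451, 5709933): z = −31993.5 − 2255221.1 + 2286919.67 = -294.9 m.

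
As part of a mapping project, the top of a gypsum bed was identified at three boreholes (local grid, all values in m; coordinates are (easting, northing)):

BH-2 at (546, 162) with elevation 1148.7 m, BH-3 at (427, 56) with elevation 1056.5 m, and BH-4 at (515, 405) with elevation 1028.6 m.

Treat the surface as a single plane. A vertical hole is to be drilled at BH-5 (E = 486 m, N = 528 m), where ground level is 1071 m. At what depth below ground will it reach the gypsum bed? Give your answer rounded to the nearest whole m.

Let the plane be z = a·E + b·N + c.
BH-3−BH-2: −119a − 106b = −92.2;  BH-4−BH-2: −31a + 243b = −120.1.
Solving gives a = 1.09105, b = −0.35505.
Then c = 1148.7 − a·546 − b·162 = 610.50.
At (486, 528): z_contact = 530.3 − 187.5 + 610.50 = 953.3 m.
Depth below ground = 1071 − 953.3 = 118 m.

118 m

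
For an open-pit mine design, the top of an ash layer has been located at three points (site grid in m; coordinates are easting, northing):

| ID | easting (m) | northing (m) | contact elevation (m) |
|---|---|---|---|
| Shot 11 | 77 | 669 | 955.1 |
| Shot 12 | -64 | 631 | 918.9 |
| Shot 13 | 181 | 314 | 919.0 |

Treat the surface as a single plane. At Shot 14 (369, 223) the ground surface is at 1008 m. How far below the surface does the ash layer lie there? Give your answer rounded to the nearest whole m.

Let the plane be z = a·easting + b·northing + c.
Shot 12−Shot 11: −141a − 38b = −36.2;  Shot 13−Shot 11: 104a − 355b = −36.1.
Solving gives a = 0.21255, b = 0.16396.
Then c = 955.1 − a·77 − b·669 = 829.05.
At (369, 223): z_contact = 78.4 + 36.6 + 829.05 = 944.0 m.
Depth below ground = 1008 − 944.0 = 64 m.

64 m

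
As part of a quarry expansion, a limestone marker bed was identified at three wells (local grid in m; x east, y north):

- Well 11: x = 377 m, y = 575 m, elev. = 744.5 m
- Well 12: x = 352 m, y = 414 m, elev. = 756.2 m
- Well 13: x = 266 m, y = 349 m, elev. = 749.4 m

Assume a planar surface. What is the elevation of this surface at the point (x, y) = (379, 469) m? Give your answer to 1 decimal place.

Let the plane be z = a·x + b·y + c.
Well 12−Well 11: −25a − 161b = 11.7;  Well 13−Well 11: −111a − 226b = 4.9.
Solving gives a = 0.15181, b = −0.09624.
Then c = 744.5 − a·377 − b·575 = 742.61.
At (379, 469): z = 57.5 − 45.1 + 742.61 = 755.0 m.

755.0 m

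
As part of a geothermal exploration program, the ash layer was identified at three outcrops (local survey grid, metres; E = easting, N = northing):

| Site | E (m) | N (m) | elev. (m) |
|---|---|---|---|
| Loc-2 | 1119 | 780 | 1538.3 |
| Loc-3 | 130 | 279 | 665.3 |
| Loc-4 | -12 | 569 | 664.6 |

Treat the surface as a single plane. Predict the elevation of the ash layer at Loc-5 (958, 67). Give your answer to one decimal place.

Two edge vectors: Loc-2→Loc-3 = (-989, -501, -873), Loc-2→Loc-4 = (-1131, -211, -873.7).
Normal n = (Loc-2→Loc-3) × (Loc-2→Loc-4) = (253520.7, 123273.7, -357952).
So ∂z/∂E = −n_x/n_z = 0.708253 and ∂z/∂N = −n_y/n_z = 0.344386.
Intercept c from Loc-2: 1538.3 − 792.54 − 268.62 = 477.14.
At (958, 67): z = 678.5 + 23.1 + 477.14 = 1178.7 m.

1178.7 m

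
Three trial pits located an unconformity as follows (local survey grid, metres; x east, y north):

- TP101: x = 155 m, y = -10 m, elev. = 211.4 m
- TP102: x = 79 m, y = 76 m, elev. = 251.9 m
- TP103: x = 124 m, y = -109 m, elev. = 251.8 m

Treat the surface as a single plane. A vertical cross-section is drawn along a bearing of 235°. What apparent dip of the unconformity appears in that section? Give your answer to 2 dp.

Two edge vectors: TP101→TP102 = (-76, 86, 40.5), TP101→TP103 = (-31, -99, 40.4).
Normal n = (TP101→TP102) × (TP101→TP103) = (7483.9, 1814.9, 10190).
So ∂z/∂x = −n_x/n_z = −0.73444 and ∂z/∂y = −n_y/n_z = −0.17811.
Unit vector along 235° is (sin 235°, cos 235°) = (-0.8192, -0.5736).
Slope in that direction = a·(-0.8192) + b·(-0.5736) = 0.70377.
Apparent dip = arctan|0.70377| = 35.14° (true dip is 37.1°, so apparent ≤ true as expected).

35.14°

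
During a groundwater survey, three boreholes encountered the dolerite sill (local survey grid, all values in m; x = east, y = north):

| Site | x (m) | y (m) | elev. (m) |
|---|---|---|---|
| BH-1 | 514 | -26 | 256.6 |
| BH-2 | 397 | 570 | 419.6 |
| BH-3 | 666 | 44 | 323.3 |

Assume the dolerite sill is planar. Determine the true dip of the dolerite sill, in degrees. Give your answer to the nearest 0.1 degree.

Let the plane be z = a·x + b·y + c.
BH-2−BH-1: −117a + 596b = 163;  BH-3−BH-1: 152a + 70b = 66.7.
Solving gives a = 0.28693, b = 0.32982.
Gradient magnitude |∇z| = √(a² + b²) = √(0.08233 + 0.10878) = 0.43716.
True dip = arctan(0.43716) = 23.6°, dipping toward SW (azimuth ≈ 221°).

23.6°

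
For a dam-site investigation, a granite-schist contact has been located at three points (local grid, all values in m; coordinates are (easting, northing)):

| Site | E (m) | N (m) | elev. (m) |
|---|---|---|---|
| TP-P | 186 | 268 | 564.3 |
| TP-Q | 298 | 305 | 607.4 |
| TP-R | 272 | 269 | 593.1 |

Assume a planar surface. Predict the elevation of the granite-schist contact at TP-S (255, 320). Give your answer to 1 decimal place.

595.4 m

Let the plane be z = a·E + b·N + c.
TP-Q−TP-P: 112a + 37b = 43.1;  TP-R−TP-P: 86a + 1b = 28.8.
Solving gives a = 0.33306, b = 0.15668.
Then c = 564.3 − a·186 − b·268 = 460.36.
At (255, 320): z = 84.9 + 50.1 + 460.36 = 595.4 m.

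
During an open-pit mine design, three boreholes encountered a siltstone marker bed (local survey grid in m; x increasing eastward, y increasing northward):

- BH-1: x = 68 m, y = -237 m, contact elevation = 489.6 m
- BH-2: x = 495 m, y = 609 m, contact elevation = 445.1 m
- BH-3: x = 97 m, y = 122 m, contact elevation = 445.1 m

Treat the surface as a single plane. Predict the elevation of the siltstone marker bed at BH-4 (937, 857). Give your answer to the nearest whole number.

485 m

Let the plane be z = a·x + b·y + c.
BH-2−BH-1: 427a + 846b = −44.5;  BH-3−BH-1: 29a + 359b = −44.5.
Solving gives a = 0.16831, b = −0.13755.
Then c = 489.6 − a·68 − b·-237 = 445.56.
At (937, 857): z = 157.7 − 117.9 + 445.56 = 485.4 m.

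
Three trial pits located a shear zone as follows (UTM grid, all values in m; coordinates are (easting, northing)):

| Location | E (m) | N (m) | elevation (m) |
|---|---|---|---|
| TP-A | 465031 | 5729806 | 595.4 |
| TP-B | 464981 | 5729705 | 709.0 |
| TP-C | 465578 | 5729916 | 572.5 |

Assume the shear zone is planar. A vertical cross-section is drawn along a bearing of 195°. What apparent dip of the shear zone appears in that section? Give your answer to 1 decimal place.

48.5°

Two edge vectors: TP-A→TP-B = (-50, -101, 113.6), TP-A→TP-C = (547, 110, -22.9).
Normal n = (TP-A→TP-B) × (TP-A→TP-C) = (-10183.1, 60994.2, 49747).
So ∂z/∂E = −n_x/n_z = 0.20470 and ∂z/∂N = −n_y/n_z = −1.22609.
Unit vector along 195° is (sin 195°, cos 195°) = (-0.2588, -0.9659).
Slope in that direction = a·(-0.2588) + b·(-0.9659) = 1.13133.
Apparent dip = arctan|1.13133| = 48.5° (true dip is 51.2°, so apparent ≤ true as expected).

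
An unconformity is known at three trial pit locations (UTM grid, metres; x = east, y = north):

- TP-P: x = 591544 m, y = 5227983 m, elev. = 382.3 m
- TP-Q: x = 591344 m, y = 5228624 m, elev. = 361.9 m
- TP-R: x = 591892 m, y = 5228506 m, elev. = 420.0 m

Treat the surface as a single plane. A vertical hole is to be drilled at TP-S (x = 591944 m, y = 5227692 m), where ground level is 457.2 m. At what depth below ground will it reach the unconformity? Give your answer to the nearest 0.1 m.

32.8 m

Let the plane be z = a·x + b·y + c.
TP-Q−TP-P: −200a + 641b = −20.4;  TP-R−TP-P: 348a + 523b = 37.7.
Solving gives a = 0.106311571, b = 0.001345264.
Then c = 382.3 − a·591544 − b·5227983 = −69538.69.
At (591944, 5227692): z_contact = 62930.50 + 7032.63 − 69538.69 = 424.43 m.
Depth below ground = 457.2 − 424.43 = 32.8 m.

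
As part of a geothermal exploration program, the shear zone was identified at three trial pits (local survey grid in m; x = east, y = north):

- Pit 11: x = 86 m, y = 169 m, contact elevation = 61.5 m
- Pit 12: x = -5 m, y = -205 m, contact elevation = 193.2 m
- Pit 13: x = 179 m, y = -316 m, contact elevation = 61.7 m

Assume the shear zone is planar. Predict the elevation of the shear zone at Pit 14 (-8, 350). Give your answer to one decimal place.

Let the plane be z = a·x + b·y + c.
Pit 12−Pit 11: −91a − 374b = 131.7;  Pit 13−Pit 11: 93a − 485b = 0.2.
Solving gives a = −0.80844, b = −0.15543.
Then c = 61.5 − a·86 − b·169 = 157.29.
At (-8, 350): z = 6.5 − 54.4 + 157.29 = 109.4 m.

109.4 m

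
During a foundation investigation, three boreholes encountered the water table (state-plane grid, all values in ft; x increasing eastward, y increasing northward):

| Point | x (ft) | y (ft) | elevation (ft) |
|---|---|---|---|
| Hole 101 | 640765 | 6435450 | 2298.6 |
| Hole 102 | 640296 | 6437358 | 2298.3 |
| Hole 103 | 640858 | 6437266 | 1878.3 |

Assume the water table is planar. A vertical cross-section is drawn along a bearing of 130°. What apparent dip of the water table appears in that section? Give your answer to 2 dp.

Two edge vectors: Hole 101→Hole 102 = (-469, 1908, -0.3), Hole 101→Hole 103 = (93, 1816, -420.3).
Normal n = (Hole 101→Hole 102) × (Hole 101→Hole 103) = (-801387.6, -197148.6, -1029148).
So ∂z/∂x = −n_x/n_z = −0.77869 and ∂z/∂y = −n_y/n_z = −0.19156.
Unit vector along 130° is (sin 130°, cos 130°) = (0.7660, -0.6428).
Slope in that direction = a·(0.7660) + b·(-0.6428) = −0.47338.
Apparent dip = arctan|0.47338| = 25.33° (true dip is 38.7°, so apparent ≤ true as expected).

25.33°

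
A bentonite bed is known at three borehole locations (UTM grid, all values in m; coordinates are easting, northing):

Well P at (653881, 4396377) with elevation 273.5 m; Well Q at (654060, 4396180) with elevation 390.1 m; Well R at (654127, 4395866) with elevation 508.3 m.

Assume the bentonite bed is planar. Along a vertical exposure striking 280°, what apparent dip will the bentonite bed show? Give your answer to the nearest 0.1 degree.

19.8°

Two edge vectors: Well P→Well Q = (179, -197, 116.6), Well P→Well R = (246, -511, 234.8).
Normal n = (Well P→Well Q) × (Well P→Well R) = (13327, -13345.6, -43007).
So ∂z/∂easting = −n_x/n_z = 0.30988 and ∂z/∂northing = −n_y/n_z = −0.31031.
Unit vector along 280° is (sin 280°, cos 280°) = (-0.9848, 0.1736).
Slope in that direction = a·(-0.9848) + b·(0.1736) = −0.35906.
Apparent dip = arctan|0.35906| = 19.8° (true dip is 23.7°, so apparent ≤ true as expected).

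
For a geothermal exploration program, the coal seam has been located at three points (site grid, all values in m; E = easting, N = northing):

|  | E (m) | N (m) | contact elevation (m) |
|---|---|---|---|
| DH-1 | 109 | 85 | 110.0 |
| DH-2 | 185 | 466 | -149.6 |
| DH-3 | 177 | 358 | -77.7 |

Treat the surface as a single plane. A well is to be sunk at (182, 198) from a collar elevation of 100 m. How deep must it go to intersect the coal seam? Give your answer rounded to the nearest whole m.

73 m

Two edge vectors: DH-1→DH-2 = (76, 381, -259.6), DH-1→DH-3 = (68, 273, -187.7).
Normal n = (DH-1→DH-2) × (DH-1→DH-3) = (-642.9, -3387.6, -5160).
So ∂z/∂E = −n_x/n_z = −0.12459 and ∂z/∂N = −n_y/n_z = −0.65651.
Intercept c from DH-1: 110 + 13.58 + 55.80 = 179.38.
At (182, 198): z_contact = −22.7 − 130.0 + 179.38 = 26.7 m.
Depth below ground = 100 − 26.7 = 73 m.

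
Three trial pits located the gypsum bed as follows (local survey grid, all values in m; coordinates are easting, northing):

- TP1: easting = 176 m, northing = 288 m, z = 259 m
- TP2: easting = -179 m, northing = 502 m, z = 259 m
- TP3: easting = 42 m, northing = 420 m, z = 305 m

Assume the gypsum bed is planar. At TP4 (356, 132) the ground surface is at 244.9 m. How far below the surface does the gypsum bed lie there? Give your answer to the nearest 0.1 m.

Let the plane be z = a·easting + b·northing + c.
TP2−TP1: −355a + 214b = 0;  TP3−TP1: −134a + 132b = 46.
Solving gives a = 0.54136, b = 0.89804.
Then c = 259 − a·176 − b·288 = −94.91.
At (356, 132): z_contact = 192.72 + 118.54 − 94.91 = 216.35 m.
Depth below ground = 244.9 − 216.35 = 28.6 m.

28.6 m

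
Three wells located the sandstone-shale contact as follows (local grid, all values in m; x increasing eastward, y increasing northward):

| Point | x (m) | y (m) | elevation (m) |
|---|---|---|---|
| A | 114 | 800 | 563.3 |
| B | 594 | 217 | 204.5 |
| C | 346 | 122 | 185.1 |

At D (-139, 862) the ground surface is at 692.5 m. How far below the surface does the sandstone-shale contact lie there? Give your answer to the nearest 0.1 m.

Let the plane be z = a·x + b·y + c.
B−A: 480a − 583b = −358.8;  C−A: 232a − 678b = −378.2.
Solving gives a = −0.11976, b = 0.51684.
Then c = 563.3 − a·114 − b·800 = 163.48.
At (-139, 862): z_contact = 16.65 + 445.51 + 163.48 = 625.64 m.
Depth below ground = 692.5 − 625.64 = 66.9 m.

66.9 m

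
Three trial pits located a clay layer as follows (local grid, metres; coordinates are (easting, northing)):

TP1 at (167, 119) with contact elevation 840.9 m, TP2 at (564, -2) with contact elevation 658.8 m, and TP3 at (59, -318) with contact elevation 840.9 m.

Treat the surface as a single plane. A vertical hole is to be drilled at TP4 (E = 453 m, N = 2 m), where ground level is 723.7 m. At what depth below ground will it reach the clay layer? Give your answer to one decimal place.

17.1 m

Let the plane be z = a·E + b·N + c.
TP2−TP1: 397a − 121b = −182.1;  TP3−TP1: −108a − 437b = 0.
Solving gives a = −0.42656, b = 0.10542.
Then c = 840.9 − a·167 − b·119 = 899.59.
At (453, 2): z_contact = −193.23 + 0.21 + 899.59 = 706.57 m.
Depth below ground = 723.7 − 706.57 = 17.1 m.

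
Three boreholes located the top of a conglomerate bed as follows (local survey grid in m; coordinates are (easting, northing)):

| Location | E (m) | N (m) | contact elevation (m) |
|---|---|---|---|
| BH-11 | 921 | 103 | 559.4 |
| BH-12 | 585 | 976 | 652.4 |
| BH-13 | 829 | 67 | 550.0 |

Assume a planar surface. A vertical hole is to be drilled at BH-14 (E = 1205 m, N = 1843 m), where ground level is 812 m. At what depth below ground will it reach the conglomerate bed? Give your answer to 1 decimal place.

Two edge vectors: BH-11→BH-12 = (-336, 873, 93), BH-11→BH-13 = (-92, -36, -9.4).
Normal n = (BH-11→BH-12) × (BH-11→BH-13) = (-4858.2, -11714.4, 92412).
So ∂z/∂E = −n_x/n_z = 0.052571 and ∂z/∂N = −n_y/n_z = 0.126763.
Intercept c from BH-11: 559.4 − 48.42 − 13.06 = 497.93.
At (1205, 1843): z_contact = 63.35 + 233.62 + 497.93 = 794.90 m.
Depth below ground = 812 − 794.90 = 17.1 m.

17.1 m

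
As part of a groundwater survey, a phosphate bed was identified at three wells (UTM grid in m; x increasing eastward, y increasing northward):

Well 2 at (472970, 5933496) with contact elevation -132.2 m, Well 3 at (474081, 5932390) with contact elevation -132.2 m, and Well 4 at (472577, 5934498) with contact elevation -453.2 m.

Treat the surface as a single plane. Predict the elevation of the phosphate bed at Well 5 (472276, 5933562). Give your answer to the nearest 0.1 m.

196.2 m

Two edge vectors: Well 2→Well 3 = (1111, -1106, 0), Well 2→Well 4 = (-393, 1002, -321).
Normal n = (Well 2→Well 3) × (Well 2→Well 4) = (355026, 356631, 678564).
So ∂z/∂x = −n_x/n_z = −0.523201938 and ∂z/∂y = −n_y/n_z = −0.525567227.
Intercept c from Well 2: -132.2 + 247458.82 + 3118451.04 = 3365777.66.
At (472276, 5933562): z = −247095.7 − 3118485.7 + 3365777.66 = 196.2 m.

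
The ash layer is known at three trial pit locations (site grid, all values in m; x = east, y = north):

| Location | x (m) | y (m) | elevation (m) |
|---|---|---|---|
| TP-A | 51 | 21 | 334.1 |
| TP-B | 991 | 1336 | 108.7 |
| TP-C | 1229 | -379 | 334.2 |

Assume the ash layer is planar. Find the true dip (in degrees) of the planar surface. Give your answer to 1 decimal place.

Two edge vectors: TP-A→TP-B = (940, 1315, -225.4), TP-A→TP-C = (1178, -400, 0.1).
Normal n = (TP-A→TP-B) × (TP-A→TP-C) = (-90028.5, -265615.2, -1925070).
So ∂z/∂x = −n_x/n_z = −0.04677 and ∂z/∂y = −n_y/n_z = −0.13798.
Gradient magnitude |∇z| = √(a² + b²) = √(0.00219 + 0.01904) = 0.14569.
True dip = arctan(0.14569) = 8.3°, dipping toward NNE (azimuth ≈ 019°).

8.3°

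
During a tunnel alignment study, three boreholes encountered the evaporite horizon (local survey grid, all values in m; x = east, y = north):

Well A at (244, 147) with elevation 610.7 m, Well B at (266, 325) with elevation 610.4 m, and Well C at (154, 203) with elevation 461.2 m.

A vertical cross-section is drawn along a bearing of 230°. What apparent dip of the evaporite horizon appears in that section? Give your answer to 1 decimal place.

46.6°

Two edge vectors: Well A→Well B = (22, 178, -0.3), Well A→Well C = (-90, 56, -149.5).
Normal n = (Well A→Well B) × (Well A→Well C) = (-26594.2, 3316, 17252).
So ∂z/∂x = −n_x/n_z = 1.54151 and ∂z/∂y = −n_y/n_z = −0.19221.
Unit vector along 230° is (sin 230°, cos 230°) = (-0.7660, -0.6428).
Slope in that direction = a·(-0.7660) + b·(-0.6428) = −1.05732.
Apparent dip = arctan|1.05732| = 46.6° (true dip is 57.2°, so apparent ≤ true as expected).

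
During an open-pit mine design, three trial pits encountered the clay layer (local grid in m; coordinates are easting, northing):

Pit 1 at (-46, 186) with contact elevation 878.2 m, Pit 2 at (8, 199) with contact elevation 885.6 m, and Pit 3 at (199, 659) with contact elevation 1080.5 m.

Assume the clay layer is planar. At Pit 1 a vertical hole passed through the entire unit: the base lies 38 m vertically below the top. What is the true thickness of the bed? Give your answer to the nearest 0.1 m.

Two edge vectors: Pit 1→Pit 2 = (54, 13, 7.4), Pit 1→Pit 3 = (245, 473, 202.3).
Normal n = (Pit 1→Pit 2) × (Pit 1→Pit 3) = (-870.3, -9111.2, 22357).
So ∂z/∂easting = −n_x/n_z = 0.03893 and ∂z/∂northing = −n_y/n_z = 0.40753.
|∇z| = √(a²+b²) = 0.40939, so dip δ = arctan(0.40939) = 22.26°.
True thickness = vertical thickness × cos δ = 38 × cos 22.26° = 35.2 m.

35.2 m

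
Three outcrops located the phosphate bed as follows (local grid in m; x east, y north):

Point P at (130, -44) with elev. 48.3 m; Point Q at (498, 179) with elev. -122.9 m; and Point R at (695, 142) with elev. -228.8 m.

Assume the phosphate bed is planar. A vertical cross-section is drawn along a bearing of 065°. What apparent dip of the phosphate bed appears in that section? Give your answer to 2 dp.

23.42°

Let the plane be z = a·x + b·y + c.
Point Q−Point P: 368a + 223b = −171.2;  Point R−Point P: 565a + 186b = −277.1.
Solving gives a = −0.52045, b = 0.09114.
Unit vector along 065° is (sin 65°, cos 65°) = (0.9063, 0.4226).
Slope in that direction = a·(0.9063) + b·(0.4226) = −0.43317.
Apparent dip = arctan|0.43317| = 23.42° (true dip is 27.9°, so apparent ≤ true as expected).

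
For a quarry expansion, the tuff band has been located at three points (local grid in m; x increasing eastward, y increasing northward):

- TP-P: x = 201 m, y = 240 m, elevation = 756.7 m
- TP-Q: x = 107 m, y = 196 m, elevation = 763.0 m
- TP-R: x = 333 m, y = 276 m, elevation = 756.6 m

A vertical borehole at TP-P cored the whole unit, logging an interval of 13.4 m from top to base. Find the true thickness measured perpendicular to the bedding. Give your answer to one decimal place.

12.6 m

Let the plane be z = a·x + b·y + c.
TP-Q−TP-P: −94a − 44b = 6.3;  TP-R−TP-P: 132a + 36b = −0.1.
Solving gives a = 0.09175, b = −0.33919.
|∇z| = √(a²+b²) = 0.35138, so dip δ = arctan(0.35138) = 19.36°.
True thickness = vertical thickness × cos δ = 13.4 × cos 19.36° = 12.6 m.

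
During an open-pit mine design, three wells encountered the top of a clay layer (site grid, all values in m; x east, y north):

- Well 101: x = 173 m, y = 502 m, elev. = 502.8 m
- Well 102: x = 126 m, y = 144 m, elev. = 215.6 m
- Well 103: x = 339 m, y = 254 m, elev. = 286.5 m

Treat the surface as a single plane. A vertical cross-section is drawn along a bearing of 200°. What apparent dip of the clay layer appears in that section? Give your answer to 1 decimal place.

36.3°

Let the plane be z = a·x + b·y + c.
Well 102−Well 101: −47a − 358b = −287.2;  Well 103−Well 101: 166a − 248b = −216.3.
Solving gives a = −0.08736, b = 0.81370.
Unit vector along 200° is (sin 200°, cos 200°) = (-0.3420, -0.9397).
Slope in that direction = a·(-0.3420) + b·(-0.9397) = −0.73475.
Apparent dip = arctan|0.73475| = 36.3° (true dip is 39.3°, so apparent ≤ true as expected).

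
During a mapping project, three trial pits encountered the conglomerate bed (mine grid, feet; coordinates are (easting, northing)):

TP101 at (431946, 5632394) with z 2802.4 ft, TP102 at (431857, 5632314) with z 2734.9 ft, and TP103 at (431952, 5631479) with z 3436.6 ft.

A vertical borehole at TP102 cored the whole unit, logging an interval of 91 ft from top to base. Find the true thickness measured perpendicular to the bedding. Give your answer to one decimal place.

49.7 ft

Let the plane be z = a·E + b·N + c.
TP102−TP101: −89a − 80b = −67.5;  TP103−TP101: 6a − 915b = 634.2.
Solving gives a = 1.37336, b = −0.68411.
|∇z| = √(a²+b²) = 1.53431, so dip δ = arctan(1.53431) = 56.91°.
True thickness = vertical thickness × cos δ = 91 × cos 56.91° = 49.7 ft.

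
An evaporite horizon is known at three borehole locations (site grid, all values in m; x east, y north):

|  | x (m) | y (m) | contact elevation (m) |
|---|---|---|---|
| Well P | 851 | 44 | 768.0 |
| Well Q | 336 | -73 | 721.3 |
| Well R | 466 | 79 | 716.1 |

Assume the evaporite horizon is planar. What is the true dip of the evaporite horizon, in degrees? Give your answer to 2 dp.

10.47°

Let the plane be z = a·x + b·y + c.
Well Q−Well P: −515a − 117b = −46.7;  Well R−Well P: −385a + 35b = −51.9.
Solving gives a = 0.12219, b = −0.13872.
Gradient magnitude |∇z| = √(a² + b²) = √(0.01493 + 0.01924) = 0.18486.
True dip = arctan(0.18486) = 10.47°, dipping toward NW (azimuth ≈ 319°).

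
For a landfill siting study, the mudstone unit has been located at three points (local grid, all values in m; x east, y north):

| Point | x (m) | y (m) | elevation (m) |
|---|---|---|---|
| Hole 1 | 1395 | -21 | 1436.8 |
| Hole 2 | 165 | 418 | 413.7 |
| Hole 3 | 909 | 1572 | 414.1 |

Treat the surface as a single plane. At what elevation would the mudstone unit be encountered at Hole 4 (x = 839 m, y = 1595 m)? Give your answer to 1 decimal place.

356.7 m

Let the plane be z = a·x + b·y + c.
Hole 2−Hole 1: −1230a + 439b = −1023.1;  Hole 3−Hole 1: −486a + 1593b = −1022.7.
Solving gives a = 0.676294, b = −0.435669.
Then c = 1436.8 − a·1395 − b·-21 = 484.22.
At (839, 1595): z = 567.4 − 694.9 + 484.22 = 356.7 m.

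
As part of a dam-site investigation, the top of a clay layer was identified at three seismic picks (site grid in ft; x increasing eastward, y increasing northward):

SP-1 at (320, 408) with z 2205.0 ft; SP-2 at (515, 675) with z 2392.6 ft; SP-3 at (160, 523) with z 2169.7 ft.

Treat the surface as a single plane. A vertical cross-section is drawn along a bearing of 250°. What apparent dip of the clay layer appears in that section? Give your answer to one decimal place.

Let the plane be z = a·x + b·y + c.
SP-2−SP-1: 195a + 267b = 187.6;  SP-3−SP-1: −160a + 115b = −35.3.
Solving gives a = 0.47585, b = 0.35509.
Unit vector along 250° is (sin 250°, cos 250°) = (-0.9397, -0.3420).
Slope in that direction = a·(-0.9397) + b·(-0.3420) = −0.56860.
Apparent dip = arctan|0.56860| = 29.6° (true dip is 30.7°, so apparent ≤ true as expected).

29.6°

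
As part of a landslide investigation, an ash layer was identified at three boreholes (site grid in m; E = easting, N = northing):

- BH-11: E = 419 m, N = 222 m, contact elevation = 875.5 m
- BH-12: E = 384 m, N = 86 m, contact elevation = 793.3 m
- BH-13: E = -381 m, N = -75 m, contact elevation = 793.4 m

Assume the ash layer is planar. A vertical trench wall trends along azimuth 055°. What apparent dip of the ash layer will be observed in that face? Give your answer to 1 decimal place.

Two edge vectors: BH-11→BH-12 = (-35, -136, -82.2), BH-11→BH-13 = (-800, -297, -82.1).
Normal n = (BH-11→BH-12) × (BH-11→BH-13) = (-13247.8, 62886.5, -98405).
So ∂z/∂E = −n_x/n_z = −0.13463 and ∂z/∂N = −n_y/n_z = 0.63906.
Unit vector along 055° is (sin 55°, cos 55°) = (0.8192, 0.5736).
Slope in that direction = a·(0.8192) + b·(0.5736) = 0.25627.
Apparent dip = arctan|0.25627| = 14.4° (true dip is 33.1°, so apparent ≤ true as expected).

14.4°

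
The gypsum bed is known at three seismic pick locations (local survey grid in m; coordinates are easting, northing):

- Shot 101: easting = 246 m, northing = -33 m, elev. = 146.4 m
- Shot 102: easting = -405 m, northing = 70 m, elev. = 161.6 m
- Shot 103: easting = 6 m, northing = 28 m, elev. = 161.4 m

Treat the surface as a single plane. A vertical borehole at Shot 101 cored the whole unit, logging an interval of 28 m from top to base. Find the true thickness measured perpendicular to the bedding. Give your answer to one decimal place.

Two edge vectors: Shot 101→Shot 102 = (-651, 103, 15.2), Shot 101→Shot 103 = (-240, 61, 15).
Normal n = (Shot 101→Shot 102) × (Shot 101→Shot 103) = (617.8, 6117, -14991).
So ∂z/∂easting = −n_x/n_z = 0.04121 and ∂z/∂northing = −n_y/n_z = 0.40804.
|∇z| = √(a²+b²) = 0.41012, so dip δ = arctan(0.41012) = 22.30°.
True thickness = vertical thickness × cos δ = 28 × cos 22.30° = 25.9 m.

25.9 m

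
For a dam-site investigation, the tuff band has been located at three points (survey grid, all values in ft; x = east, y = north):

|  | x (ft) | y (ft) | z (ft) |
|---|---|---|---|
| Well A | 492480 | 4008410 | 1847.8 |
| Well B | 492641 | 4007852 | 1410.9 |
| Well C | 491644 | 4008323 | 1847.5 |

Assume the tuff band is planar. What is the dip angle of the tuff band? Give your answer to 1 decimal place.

Let the plane be z = a·x + b·y + c.
Well B−Well A: 161a − 558b = −436.9;  Well C−Well A: −836a − 87b = −0.3.
Solving gives a = −0.07876, b = 0.76025.
Gradient magnitude |∇z| = √(a² + b²) = √(0.00620 + 0.57798) = 0.76432.
True dip = arctan(0.76432) = 37.4°, dipping toward S (azimuth ≈ 174°).

37.4°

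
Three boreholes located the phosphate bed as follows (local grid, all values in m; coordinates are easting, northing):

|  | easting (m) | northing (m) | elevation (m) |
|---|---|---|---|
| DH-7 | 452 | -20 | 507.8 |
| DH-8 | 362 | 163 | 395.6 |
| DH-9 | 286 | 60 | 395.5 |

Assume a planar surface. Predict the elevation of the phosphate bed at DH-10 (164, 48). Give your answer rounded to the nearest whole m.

339 m

Two edge vectors: DH-7→DH-8 = (-90, 183, -112.2), DH-7→DH-9 = (-166, 80, -112.3).
Normal n = (DH-7→DH-8) × (DH-7→DH-9) = (-11574.9, 8518.2, 23178).
So ∂z/∂easting = −n_x/n_z = 0.49939 and ∂z/∂northing = −n_y/n_z = −0.36751.
Intercept c from DH-7: 507.8 − 225.73 − 7.35 = 274.72.
At (164, 48): z = 81.9 − 17.6 + 274.72 = 339.0 m.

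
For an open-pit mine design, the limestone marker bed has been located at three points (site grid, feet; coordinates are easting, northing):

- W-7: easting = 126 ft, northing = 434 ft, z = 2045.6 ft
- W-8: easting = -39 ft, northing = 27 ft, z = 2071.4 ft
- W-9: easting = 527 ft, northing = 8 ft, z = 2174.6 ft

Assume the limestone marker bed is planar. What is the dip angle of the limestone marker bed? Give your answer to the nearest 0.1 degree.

12.6°

Let the plane be z = a·easting + b·northing + c.
W-8−W-7: −165a − 407b = 25.8;  W-9−W-7: 401a − 426b = 129.
Solving gives a = 0.17778, b = −0.13547.
Gradient magnitude |∇z| = √(a² + b²) = √(0.03161 + 0.01835) = 0.22351.
True dip = arctan(0.22351) = 12.6°, dipping toward NW (azimuth ≈ 307°).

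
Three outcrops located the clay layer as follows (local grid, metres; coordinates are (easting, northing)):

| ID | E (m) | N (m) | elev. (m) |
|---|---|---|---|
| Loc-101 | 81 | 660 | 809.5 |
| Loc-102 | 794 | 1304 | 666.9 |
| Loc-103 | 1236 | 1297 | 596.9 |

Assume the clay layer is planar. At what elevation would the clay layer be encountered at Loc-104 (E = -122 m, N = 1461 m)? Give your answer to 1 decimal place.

Let the plane be z = a·E + b·N + c.
Loc-102−Loc-101: 713a + 644b = −142.6;  Loc-103−Loc-101: 1155a + 637b = −212.6.
Solving gives a = −0.159088, b = −0.045295.
Then c = 809.5 − a·81 − b·660 = 852.28.
At (-122, 1461): z = 19.4 − 66.2 + 852.28 = 805.5 m.

805.5 m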